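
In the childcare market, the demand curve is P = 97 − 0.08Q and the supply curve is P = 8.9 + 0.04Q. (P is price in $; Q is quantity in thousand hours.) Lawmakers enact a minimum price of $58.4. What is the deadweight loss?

Competitive equilibrium: 97 − 0.08Q = 8.9 + 0.04Q → Q* = 734.1667, P* = 38.2667.
At the floor P = 58.4, quantity demanded = (97 − 58.4)/0.08 = 482.5.
Sellers' marginal cost at Q' = 482.5: 8.9 + 0.04·482.5 = 28.2.
ΔQ = 734.1667 − 482.5 = 251.6667; wedge = 58.4 − 28.2 = 30.2.
Welfare loss = ½ × 251.6667 × 30.2 = $3800.17 thousand.

$3800.17 thousand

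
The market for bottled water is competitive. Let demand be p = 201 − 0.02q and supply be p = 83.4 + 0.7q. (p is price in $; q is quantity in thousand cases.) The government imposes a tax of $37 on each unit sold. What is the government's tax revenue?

$4141.94 thousand

Competitive equilibrium: 201 − 0.02q = 83.4 + 0.7q → q* = 163.3333, p* = 197.7333.
With the tax, the buyer price exceeds the seller price by 37: (201 − 0.02q) − (83.4 + 0.7q) = 37 → q' = 111.9444.
Tax revenue = 37 × 111.9444 = $4141.94 thousand.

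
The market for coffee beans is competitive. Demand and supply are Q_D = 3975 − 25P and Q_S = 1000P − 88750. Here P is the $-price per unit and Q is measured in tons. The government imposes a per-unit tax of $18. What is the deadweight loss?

$3951.22

In inverse form: demand P = 159 − 0.04Q, supply P = 88.75 + 0.001Q.
Competitive equilibrium: 159 − 0.04Q = 88.75 + 0.001Q → Q* = 1713.4146, P* = 90.4634.
With the tax, the buyer price exceeds the seller price by 18: (159 − 0.04Q) − (88.75 + 0.001Q) = 18 → Q' = 1274.3902.
ΔQ = 1713.4146 − 1274.3902 = 439.0244; the wedge equals the tax, 18.
DWL = ½ × 439.0244 × 18 = $3951.22.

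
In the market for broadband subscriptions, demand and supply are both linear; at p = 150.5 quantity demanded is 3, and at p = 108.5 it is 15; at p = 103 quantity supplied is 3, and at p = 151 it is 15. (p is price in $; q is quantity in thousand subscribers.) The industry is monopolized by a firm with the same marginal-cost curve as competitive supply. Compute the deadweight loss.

Demand slope = (108.5 − 150.5)/(15 − 3) = −3.5, so p = 161 − 3.5q.
Supply slope = (151 − 103)/(15 − 3) = 4, so p = 91 + 4q.
Competitive equilibrium: 161 − 3.5q = 91 + 4q → q* = 9.3333, p* = 128.3333.
Marginal revenue: MR = 161 − 7q. Set MR = MC: 161 − 7q = 91 + 4q → q_m = 6.3636.
Price p_m = 161 − 3.5·6.3636 = 138.7274; MC(q_m) = 91 + 4·6.3636 = 116.4544.
Competitive q* = 9.3333, so Δq = 2.9697; wedge = 138.7274 − 116.4544 = 22.273.
The triangle = ½ × 2.9697 × 22.273 = $33.07 thousand.

$33.07 thousand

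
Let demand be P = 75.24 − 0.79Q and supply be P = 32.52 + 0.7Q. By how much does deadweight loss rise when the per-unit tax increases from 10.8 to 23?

138.38

Competitive equilibrium: 75.24 − 0.79Q = 32.52 + 0.7Q → Q* = 28.6711, P* = 52.5898.
For a per-unit tax t: ΔQ = t/1.49, so DWL = ½·t·(t/1.49) = t²/2.98.
At t = 10.8: DWL = 39.141. At t = 23: DWL = 177.517.
Increase = 177.517 − 39.141 = 138.38.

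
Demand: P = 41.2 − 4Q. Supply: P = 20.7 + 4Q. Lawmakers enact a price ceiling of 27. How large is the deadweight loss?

3.90

Competitive equilibrium: 41.2 − 4Q = 20.7 + 4Q → Q* = 2.5625, P* = 30.95.
At the ceiling P = 27, quantity supplied = (27 − 20.7)/4 = 1.575.
Willingness to pay at Q' = 1.575: 41.2 − 4·1.575 = 34.9.
ΔQ = 2.5625 − 1.575 = 0.9875; wedge = 34.9 − 27 = 7.9.
The triangle = ½ × 0.9875 × 7.9 = 3.90.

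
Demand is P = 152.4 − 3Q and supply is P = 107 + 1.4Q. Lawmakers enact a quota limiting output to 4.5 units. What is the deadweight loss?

Competitive equilibrium: 152.4 − 3Q = 107 + 1.4Q → Q* = 10.3182, P* = 121.4455.
At Q = 4.5: demand price = 152.4 − 3·4.5 = 138.9; supply price = 107 + 1.4·4.5 = 113.3.
ΔQ = 10.3182 − 4.5 = 5.8182; wedge = 138.9 − 113.3 = 25.6.
The triangle = ½ × 5.8182 × 25.6 = 74.47.

74.47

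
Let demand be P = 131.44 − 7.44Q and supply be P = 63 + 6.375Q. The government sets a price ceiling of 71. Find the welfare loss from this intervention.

Competitive equilibrium: 131.44 − 7.44Q = 63 + 6.375Q → Q* = 4.954, P* = 94.582.
At the ceiling P = 71, quantity supplied = (71 − 63)/6.375 = 1.2549.
Willingness to pay at Q' = 1.2549: 131.44 − 7.44·1.2549 = 122.1035.
ΔQ = 4.954 − 1.2549 = 3.6991; wedge = 122.1035 − 71 = 51.1035.
Welfare loss = ½ × 3.6991 × 51.1035 = 94.52.

94.52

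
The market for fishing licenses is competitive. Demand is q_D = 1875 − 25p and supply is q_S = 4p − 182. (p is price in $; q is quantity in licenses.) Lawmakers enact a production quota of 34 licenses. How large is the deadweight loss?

$665.05

In inverse form: demand p = 75 − 0.04q, supply p = 45.5 + 0.25q.
Competitive equilibrium: 75 − 0.04q = 45.5 + 0.25q → q* = 101.7241, p* = 70.931.
At q = 34: demand price = 75 − 0.04·34 = 73.64; supply price = 45.5 + 0.25·34 = 54.
Δq = 101.7241 − 34 = 67.7241; wedge = 73.64 − 54 = 19.64.
Deadweight loss = ½ × 67.7241 × 19.64 = $665.05.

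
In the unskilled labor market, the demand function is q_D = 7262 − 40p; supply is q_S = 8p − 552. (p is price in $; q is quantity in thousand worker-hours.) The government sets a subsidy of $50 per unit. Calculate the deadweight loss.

$8333.33 thousand

In inverse form: demand p = 181.55 − 0.025q, supply p = 69 + 0.125q.
Competitive equilibrium: 181.55 − 0.025q = 69 + 0.125q → q* = 750.33333, p* = 162.79167.
The subsidy lowers effective supply by 50: p = 19 + 0.125q.
New quantity: 181.55 − 0.025q = 19 + 0.125q → q' = 1083.66667.
Overproduction Δq = 1083.66667 − 750.33333 = 333.33334; wedge = subsidy = 50.
DWL = ½ × 333.33334 × 50 = $8333.33 thousand.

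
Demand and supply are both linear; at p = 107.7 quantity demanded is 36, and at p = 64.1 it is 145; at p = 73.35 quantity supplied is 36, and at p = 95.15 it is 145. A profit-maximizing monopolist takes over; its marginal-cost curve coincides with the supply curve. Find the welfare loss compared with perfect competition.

Demand slope = (64.1 − 107.7)/(145 − 36) = −0.4, so p = 122.1 − 0.4q.
Supply slope = (95.15 − 73.35)/(145 − 36) = 0.2, so p = 66.15 + 0.2q.
Competitive equilibrium: 122.1 − 0.4q = 66.15 + 0.2q → q* = 93.25, p* = 84.8.
Marginal revenue: MR = 122.1 − 0.8q. Set MR = MC: 122.1 − 0.8q = 66.15 + 0.2q → q_m = 55.95.
Price p_m = 122.1 − 0.4·55.95 = 99.72; MC(q_m) = 66.15 + 0.2·55.95 = 77.34.
Competitive q* = 93.25, so Δq = 37.3; wedge = 99.72 − 77.34 = 22.38.
Welfare loss = ½ × 37.3 × 22.38 = 417.387.

417.387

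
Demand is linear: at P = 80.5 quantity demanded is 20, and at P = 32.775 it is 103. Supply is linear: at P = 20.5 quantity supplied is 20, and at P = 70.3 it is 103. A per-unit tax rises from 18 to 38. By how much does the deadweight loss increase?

476.60

Demand slope = (32.775 − 80.5)/(103 − 20) = −0.575, so P = 92 − 0.575Q.
Supply slope = (70.3 − 20.5)/(103 − 20) = 0.6, so P = 8.5 + 0.6Q.
Competitive equilibrium: 92 − 0.575Q = 8.5 + 0.6Q → Q* = 71.0638, P* = 51.1383.
For a per-unit tax t: ΔQ = t/1.175, so DWL = ½·t·(t/1.175) = t²/2.35.
At t = 18: DWL = 137.872. At t = 38: DWL = 614.468.
Increase = 614.468 − 137.872 = 476.60.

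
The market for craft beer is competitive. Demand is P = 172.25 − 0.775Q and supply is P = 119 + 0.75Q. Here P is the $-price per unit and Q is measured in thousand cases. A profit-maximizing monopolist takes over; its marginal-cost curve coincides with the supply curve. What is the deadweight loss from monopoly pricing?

Competitive equilibrium: 172.25 − 0.775Q = 119 + 0.75Q → Q* = 34.918, P* = 145.1885.
Marginal revenue: MR = 172.25 − 1.55Q. Set MR = MC: 172.25 − 1.55Q = 119 + 0.75Q → Q_m = 23.1522.
Price P_m = 172.25 − 0.775·23.1522 = 154.307; MC(Q_m) = 119 + 0.75·23.1522 = 136.3642.
Competitive Q* = 34.918, so ΔQ = 11.7658; wedge = 154.307 − 136.3642 = 17.9428.
Welfare loss = ½ × 11.7658 × 17.9428 = $105.56 thousand.

$105.56 thousand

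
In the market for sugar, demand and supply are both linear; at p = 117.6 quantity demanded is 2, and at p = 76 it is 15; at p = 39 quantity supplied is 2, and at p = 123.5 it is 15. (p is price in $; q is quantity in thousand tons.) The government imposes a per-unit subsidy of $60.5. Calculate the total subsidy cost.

Demand slope = (76 − 117.6)/(15 − 2) = −3.2, so p = 124 − 3.2q.
Supply slope = (123.5 − 39)/(15 − 2) = 6.5, so p = 26 + 6.5q.
Competitive equilibrium: 124 − 3.2q = 26 + 6.5q → q* = 10.1031, p* = 91.6701.
The subsidy lowers effective supply by 60.5: p = 6.5q − 34.5.
New quantity: 124 − 3.2q = 6.5q − 34.5 → q' = 16.3402.
Total subsidy cost = 60.5 × 16.3402 = $988.58 thousand.

$988.58 thousand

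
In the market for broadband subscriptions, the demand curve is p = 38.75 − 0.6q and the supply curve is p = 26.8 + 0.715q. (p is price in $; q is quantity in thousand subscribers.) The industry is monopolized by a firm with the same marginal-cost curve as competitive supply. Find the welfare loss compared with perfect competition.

$5.33 thousand

Competitive equilibrium: 38.75 − 0.6q = 26.8 + 0.715q → q* = 9.0875, p* = 33.2975.
Marginal revenue: MR = 38.75 − 1.2q. Set MR = MC: 38.75 − 1.2q = 26.8 + 0.715q → q_m = 6.2402.
Price p_m = 38.75 − 0.6·6.2402 = 35.0059; MC(q_m) = 26.8 + 0.715·6.2402 = 31.2617.
Competitive q* = 9.0875, so Δq = 2.8473; wedge = 35.0059 − 31.2617 = 3.7442.
Welfare loss = ½ × 2.8473 × 3.7442 = $5.33 thousand.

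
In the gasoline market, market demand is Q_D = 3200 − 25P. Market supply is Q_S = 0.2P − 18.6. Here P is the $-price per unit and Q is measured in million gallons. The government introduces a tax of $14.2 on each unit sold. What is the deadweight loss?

In inverse form: demand P = 128 − 0.04Q, supply P = 93 + 5Q.
Competitive equilibrium: 128 − 0.04Q = 93 + 5Q → Q* = 6.9444, P* = 127.7222.
With the tax, the buyer price exceeds the seller price by 14.2: (128 − 0.04Q) − (93 + 5Q) = 14.2 → Q' = 4.127.
ΔQ = 6.9444 − 4.127 = 2.8174; the wedge equals the tax, 14.2.
Welfare loss = ½ × 2.8174 × 14.2 = $20 million.

$20 million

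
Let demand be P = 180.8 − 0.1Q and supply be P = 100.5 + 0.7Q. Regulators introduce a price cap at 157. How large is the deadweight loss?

Competitive equilibrium: 180.8 − 0.1Q = 100.5 + 0.7Q → Q* = 100.375, P* = 170.7625.
At the ceiling P = 157, quantity supplied = (157 − 100.5)/0.7 = 80.7143.
Willingness to pay at Q' = 80.7143: 180.8 − 0.1·80.7143 = 172.7286.
ΔQ = 100.375 − 80.7143 = 19.6607; wedge = 172.7286 − 157 = 15.7286.
Welfare loss = ½ × 19.6607 × 15.7286 = 154.62.

154.62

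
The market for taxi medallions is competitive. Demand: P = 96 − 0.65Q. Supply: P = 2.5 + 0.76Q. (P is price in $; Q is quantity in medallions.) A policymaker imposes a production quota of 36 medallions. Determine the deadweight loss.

$647.77

Competitive equilibrium: 96 − 0.65Q = 2.5 + 0.76Q → Q* = 66.3121, P* = 52.8972.
At Q = 36: demand price = 96 − 0.65·36 = 72.6; supply price = 2.5 + 0.76·36 = 29.86.
ΔQ = 66.3121 − 36 = 30.3121; wedge = 72.6 − 29.86 = 42.74.
The triangle = ½ × 30.3121 × 42.74 = $647.77.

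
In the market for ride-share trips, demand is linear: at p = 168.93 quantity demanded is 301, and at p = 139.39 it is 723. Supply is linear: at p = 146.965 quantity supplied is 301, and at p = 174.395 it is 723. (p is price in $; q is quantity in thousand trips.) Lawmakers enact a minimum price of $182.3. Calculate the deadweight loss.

Demand slope = (139.39 − 168.93)/(723 − 301) = −0.07, so p = 190 − 0.07q.
Supply slope = (174.395 − 146.965)/(723 − 301) = 0.065, so p = 127.4 + 0.065q.
Competitive equilibrium: 190 − 0.07q = 127.4 + 0.065q → q* = 463.7037, p* = 157.5407.
At the floor p = 182.3, quantity demanded = (190 − 182.3)/0.07 = 110.
Sellers' marginal cost at q' = 110: 127.4 + 0.065·110 = 134.55.
Δq = 463.7037 − 110 = 353.7037; wedge = 182.3 − 134.55 = 47.75.
Welfare loss = ½ × 353.7037 × 47.75 = $8444.68 thousand.

$8444.68 thousand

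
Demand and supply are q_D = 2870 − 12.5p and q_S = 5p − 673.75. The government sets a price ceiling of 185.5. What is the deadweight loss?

In inverse form: demand p = 229.6 − 0.08q, supply p = 134.75 + 0.2q.
Competitive equilibrium: 229.6 − 0.08q = 134.75 + 0.2q → q* = 338.75, p* = 202.5.
At the ceiling p = 185.5, quantity supplied = (185.5 − 134.75)/0.2 = 253.75.
Willingness to pay at q' = 253.75: 229.6 − 0.08·253.75 = 209.3.
Δq = 338.75 − 253.75 = 85; wedge = 209.3 − 185.5 = 23.8.
DWL = ½ × 85 × 23.8 = 1011.50.

1011.50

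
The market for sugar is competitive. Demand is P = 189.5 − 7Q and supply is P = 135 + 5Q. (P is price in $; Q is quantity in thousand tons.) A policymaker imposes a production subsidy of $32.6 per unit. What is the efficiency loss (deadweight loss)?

Competitive equilibrium: 189.5 − 7Q = 135 + 5Q → Q* = 4.5417, P* = 157.7083.
The subsidy lowers effective supply by 32.6: P = 102.4 + 5Q.
New quantity: 189.5 − 7Q = 102.4 + 5Q → Q' = 7.2583.
Overproduction ΔQ = 7.2583 − 4.5417 = 2.7166; wedge = subsidy = 32.6.
Deadweight loss = ½ × 2.7166 × 32.6 = $44.28 thousand.

$44.28 thousand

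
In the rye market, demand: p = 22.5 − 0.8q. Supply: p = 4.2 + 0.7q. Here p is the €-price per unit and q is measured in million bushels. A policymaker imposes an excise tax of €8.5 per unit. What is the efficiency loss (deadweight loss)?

Competitive equilibrium: 22.5 − 0.8q = 4.2 + 0.7q → q* = 12.2, p* = 12.74.
With the tax, the buyer price exceeds the seller price by 8.5: (22.5 − 0.8q) − (4.2 + 0.7q) = 8.5 → q' = 6.5333.
Δq = 12.2 − 6.5333 = 5.6667; the wedge equals the tax, 8.5.
DWL = ½ × 5.6667 × 8.5 = €24.08 million.

€24.08 million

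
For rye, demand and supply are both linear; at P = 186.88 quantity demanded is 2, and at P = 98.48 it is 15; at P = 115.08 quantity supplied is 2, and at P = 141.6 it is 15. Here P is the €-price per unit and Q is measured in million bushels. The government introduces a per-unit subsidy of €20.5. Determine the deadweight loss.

Demand slope = (98.48 − 186.88)/(15 − 2) = −6.8, so P = 200.48 − 6.8Q.
Supply slope = (141.6 − 115.08)/(15 − 2) = 2.04, so P = 111 + 2.04Q.
Competitive equilibrium: 200.48 − 6.8Q = 111 + 2.04Q → Q* = 10.1222, P* = 131.6492.
The subsidy lowers effective supply by 20.5: P = 90.5 + 2.04Q.
New quantity: 200.48 − 6.8Q = 90.5 + 2.04Q → Q' = 12.4412.
Overproduction ΔQ = 12.4412 − 10.1222 = 2.319; wedge = subsidy = 20.5.
DWL = ½ × 2.319 × 20.5 = €23.77 million.

€23.77 million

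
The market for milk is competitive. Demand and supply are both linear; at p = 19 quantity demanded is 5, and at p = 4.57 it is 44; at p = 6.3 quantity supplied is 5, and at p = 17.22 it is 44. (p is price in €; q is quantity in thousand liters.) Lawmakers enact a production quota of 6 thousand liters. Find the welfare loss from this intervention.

€111.69 thousand

Demand slope = (4.57 − 19)/(44 − 5) = −0.37, so p = 20.85 − 0.37q.
Supply slope = (17.22 − 6.3)/(44 − 5) = 0.28, so p = 4.9 + 0.28q.
Competitive equilibrium: 20.85 − 0.37q = 4.9 + 0.28q → q* = 24.5385, p* = 11.7708.
At q = 6: demand price = 20.85 − 0.37·6 = 18.63; supply price = 4.9 + 0.28·6 = 6.58.
Δq = 24.5385 − 6 = 18.5385; wedge = 18.63 − 6.58 = 12.05.
Deadweight loss = ½ × 18.5385 × 12.05 = €111.69 thousand.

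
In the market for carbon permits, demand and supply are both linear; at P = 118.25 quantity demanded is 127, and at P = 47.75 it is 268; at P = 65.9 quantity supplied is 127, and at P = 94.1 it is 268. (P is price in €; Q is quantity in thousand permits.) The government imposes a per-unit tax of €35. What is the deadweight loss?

Demand slope = (47.75 − 118.25)/(268 − 127) = −0.5, so P = 181.75 − 0.5Q.
Supply slope = (94.1 − 65.9)/(268 − 127) = 0.2, so P = 40.5 + 0.2Q.
Competitive equilibrium: 181.75 − 0.5Q = 40.5 + 0.2Q → Q* = 201.7857, P* = 80.8571.
With the tax, the buyer price exceeds the seller price by 35: (181.75 − 0.5Q) − (40.5 + 0.2Q) = 35 → Q' = 151.7857.
ΔQ = 201.7857 − 151.7857 = 50; the wedge equals the tax, 35.
Welfare loss = ½ × 50 × 35 = €875 thousand.

€875 thousand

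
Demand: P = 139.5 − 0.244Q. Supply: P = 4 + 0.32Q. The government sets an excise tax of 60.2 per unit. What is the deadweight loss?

3212.80

Competitive equilibrium: 139.5 − 0.244Q = 4 + 0.32Q → Q* = 240.2482, P* = 80.8794.
With the tax, the buyer price exceeds the seller price by 60.2: (139.5 − 0.244Q) − (4 + 0.32Q) = 60.2 → Q' = 133.5106.
ΔQ = 240.2482 − 133.5106 = 106.7376; the wedge equals the tax, 60.2.
Welfare loss = ½ × 106.7376 × 60.2 = 3212.80.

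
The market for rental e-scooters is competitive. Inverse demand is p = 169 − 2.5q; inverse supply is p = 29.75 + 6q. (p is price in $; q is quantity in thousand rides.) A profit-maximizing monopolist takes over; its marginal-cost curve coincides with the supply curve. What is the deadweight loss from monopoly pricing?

$58.92 thousand

Competitive equilibrium: 169 − 2.5q = 29.75 + 6q → q* = 16.3824, p* = 128.0441.
Marginal revenue: MR = 169 − 5q. Set MR = MC: 169 − 5q = 29.75 + 6q → q_m = 12.6591.
Price p_m = 169 − 2.5·12.6591 = 137.3523; MC(q_m) = 29.75 + 6·12.6591 = 105.7046.
Competitive q* = 16.3824, so Δq = 3.7233; wedge = 137.3523 − 105.7046 = 31.6477.
Welfare loss = ½ × 3.7233 × 31.6477 = $58.92 thousand.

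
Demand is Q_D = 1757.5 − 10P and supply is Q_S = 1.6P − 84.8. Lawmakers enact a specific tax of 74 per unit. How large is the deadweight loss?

In inverse form: demand P = 175.75 − 0.1Q, supply P = 53 + 0.625Q.
Competitive equilibrium: 175.75 − 0.1Q = 53 + 0.625Q → Q* = 169.3103, P* = 158.819.
With the tax, the buyer price exceeds the seller price by 74: (175.75 − 0.1Q) − (53 + 0.625Q) = 74 → Q' = 67.2414.
ΔQ = 169.3103 − 67.2414 = 102.0689; the wedge equals the tax, 74.
DWL = ½ × 102.0689 × 74 = 3776.55.

3776.55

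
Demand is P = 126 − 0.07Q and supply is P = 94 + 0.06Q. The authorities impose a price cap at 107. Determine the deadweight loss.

56.52

Competitive equilibrium: 126 − 0.07Q = 94 + 0.06Q → Q* = 246.1538, P* = 108.7692.
At the ceiling P = 107, quantity supplied = (107 − 94)/0.06 = 216.6667.
Willingness to pay at Q' = 216.6667: 126 − 0.07·216.6667 = 110.8333.
ΔQ = 246.1538 − 216.6667 = 29.4871; wedge = 110.8333 − 107 = 3.8333.
The triangle = ½ × 29.4871 × 3.8333 = 56.52.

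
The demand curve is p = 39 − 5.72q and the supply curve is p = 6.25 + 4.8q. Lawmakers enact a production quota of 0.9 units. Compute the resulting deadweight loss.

25.76

Competitive equilibrium: 39 − 5.72q = 6.25 + 4.8q → q* = 3.1131, p* = 21.193.
At q = 0.9: demand price = 39 − 5.72·0.9 = 33.852; supply price = 6.25 + 4.8·0.9 = 10.57.
Δq = 3.1131 − 0.9 = 2.2131; wedge = 33.852 − 10.57 = 23.282.
Welfare loss = ½ × 2.2131 × 23.282 = 25.76.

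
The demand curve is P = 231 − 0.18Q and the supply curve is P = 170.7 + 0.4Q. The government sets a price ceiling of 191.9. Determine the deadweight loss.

753.27

Competitive equilibrium: 231 − 0.18Q = 170.7 + 0.4Q → Q* = 103.9655, P* = 212.2862.
At the ceiling P = 191.9, quantity supplied = (191.9 − 170.7)/0.4 = 53.
Willingness to pay at Q' = 53: 231 − 0.18·53 = 221.46.
ΔQ = 103.9655 − 53 = 50.9655; wedge = 221.46 − 191.9 = 29.56.
Deadweight loss = ½ × 50.9655 × 29.56 = 753.27.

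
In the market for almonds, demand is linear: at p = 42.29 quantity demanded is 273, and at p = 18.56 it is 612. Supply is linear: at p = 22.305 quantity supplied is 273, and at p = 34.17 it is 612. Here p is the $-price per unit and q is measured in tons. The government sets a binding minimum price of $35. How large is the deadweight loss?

$390.01

Demand slope = (18.56 − 42.29)/(612 − 273) = −0.07, so p = 61.4 − 0.07q.
Supply slope = (34.17 − 22.305)/(612 − 273) = 0.035, so p = 12.75 + 0.035q.
Competitive equilibrium: 61.4 − 0.07q = 12.75 + 0.035q → q* = 463.3333, p* = 28.9667.
At the floor p = 35, quantity demanded = (61.4 − 35)/0.07 = 377.1429.
Sellers' marginal cost at q' = 377.1429: 12.75 + 0.035·377.1429 = 25.95.
Δq = 463.3333 − 377.1429 = 86.1904; wedge = 35 − 25.95 = 9.05.
DWL = ½ × 86.1904 × 9.05 = $390.01.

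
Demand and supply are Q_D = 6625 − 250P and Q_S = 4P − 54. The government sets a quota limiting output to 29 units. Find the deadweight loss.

In inverse form: demand P = 26.5 − 0.004Q, supply P = 13.5 + 0.25Q.
Competitive equilibrium: 26.5 − 0.004Q = 13.5 + 0.25Q → Q* = 51.1811, P* = 26.2953.
At Q = 29: demand price = 26.5 − 0.004·29 = 26.384; supply price = 13.5 + 0.25·29 = 20.75.
ΔQ = 51.1811 − 29 = 22.1811; wedge = 26.384 − 20.75 = 5.634.
The triangle = ½ × 22.1811 × 5.634 = 62.48.

62.48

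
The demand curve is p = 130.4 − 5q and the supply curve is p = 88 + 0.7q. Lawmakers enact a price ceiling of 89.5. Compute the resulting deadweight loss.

79.93

Competitive equilibrium: 130.4 − 5q = 88 + 0.7q → q* = 7.4386, p* = 93.207.
At the ceiling p = 89.5, quantity supplied = (89.5 − 88)/0.7 = 2.1429.
Willingness to pay at q' = 2.1429: 130.4 − 5·2.1429 = 119.6855.
Δq = 7.4386 − 2.1429 = 5.2957; wedge = 119.6855 − 89.5 = 30.1855.
Welfare loss = ½ × 5.2957 × 30.1855 = 79.93.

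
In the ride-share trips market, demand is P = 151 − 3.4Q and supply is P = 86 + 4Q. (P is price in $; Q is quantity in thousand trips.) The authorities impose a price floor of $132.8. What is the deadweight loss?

Competitive equilibrium: 151 − 3.4Q = 86 + 4Q → Q* = 8.7838, P* = 121.1351.
At the floor P = 132.8, quantity demanded = (151 − 132.8)/3.4 = 5.3529.
Sellers' marginal cost at Q' = 5.3529: 86 + 4·5.3529 = 107.4116.
ΔQ = 8.7838 − 5.3529 = 3.4309; wedge = 132.8 − 107.4116 = 25.3884.
DWL = ½ × 3.4309 × 25.3884 = $43.55 thousand.

$43.55 thousand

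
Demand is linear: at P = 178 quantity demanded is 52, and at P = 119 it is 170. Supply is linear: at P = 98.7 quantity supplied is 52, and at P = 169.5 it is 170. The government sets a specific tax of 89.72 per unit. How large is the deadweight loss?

3658.94

Demand slope = (119 − 178)/(170 − 52) = −0.5, so P = 204 − 0.5Q.
Supply slope = (169.5 − 98.7)/(170 − 52) = 0.6, so P = 67.5 + 0.6Q.
Competitive equilibrium: 204 − 0.5Q = 67.5 + 0.6Q → Q* = 124.0909, P* = 141.9545.
With the tax, the buyer price exceeds the seller price by 89.72: (204 − 0.5Q) − (67.5 + 0.6Q) = 89.72 → Q' = 42.5273.
ΔQ = 124.0909 − 42.5273 = 81.5636; the wedge equals the tax, 89.72.
Welfare loss = ½ × 81.5636 × 89.72 = 3658.94.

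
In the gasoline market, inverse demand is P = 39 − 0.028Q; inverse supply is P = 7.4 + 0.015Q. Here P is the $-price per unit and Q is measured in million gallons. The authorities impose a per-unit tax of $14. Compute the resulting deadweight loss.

Competitive equilibrium: 39 − 0.028Q = 7.4 + 0.015Q → Q* = 734.8837, P* = 18.4233.
With the tax, the buyer price exceeds the seller price by 14: (39 − 0.028Q) − (7.4 + 0.015Q) = 14 → Q' = 409.3023.
ΔQ = 734.8837 − 409.3023 = 325.5814; the wedge equals the tax, 14.
DWL = ½ × 325.5814 × 14 = $2279.07 million.

$2279.07 million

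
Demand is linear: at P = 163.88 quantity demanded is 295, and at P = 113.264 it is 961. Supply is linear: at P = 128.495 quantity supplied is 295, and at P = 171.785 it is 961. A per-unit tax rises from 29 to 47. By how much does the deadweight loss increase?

Demand slope = (113.264 − 163.88)/(961 − 295) = −0.076, so P = 186.3 − 0.076Q.
Supply slope = (171.785 − 128.495)/(961 − 295) = 0.065, so P = 109.32 + 0.065Q.
Competitive equilibrium: 186.3 − 0.076Q = 109.32 + 0.065Q → Q* = 545.9574, P* = 144.8072.
For a per-unit tax t: ΔQ = t/0.141, so DWL = ½·t·(t/0.141) = t²/0.282.
At t = 29: DWL = 2982.27. At t = 47: DWL = 7833.333.
Increase = 7833.333 − 2982.27 = 4851.06.

4851.06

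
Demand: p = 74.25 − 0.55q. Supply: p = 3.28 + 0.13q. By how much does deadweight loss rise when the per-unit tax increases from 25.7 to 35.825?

458.04

Competitive equilibrium: 74.25 − 0.55q = 3.28 + 0.13q → q* = 104.3676, p* = 16.8478.
For a per-unit tax t: Δq = t/0.68, so DWL = ½·t·(t/0.68) = t²/1.36.
At t = 25.7: DWL = 485.6544. At t = 35.825: DWL = 943.699.
Increase = 943.699 − 485.6544 = 458.04.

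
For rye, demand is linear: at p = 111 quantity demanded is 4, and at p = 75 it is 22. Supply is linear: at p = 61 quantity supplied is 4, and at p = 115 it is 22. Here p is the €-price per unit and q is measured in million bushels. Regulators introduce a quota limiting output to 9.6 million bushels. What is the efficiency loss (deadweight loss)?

Demand slope = (75 − 111)/(22 − 4) = −2, so p = 119 − 2q.
Supply slope = (115 − 61)/(22 − 4) = 3, so p = 49 + 3q.
Competitive equilibrium: 119 − 2q = 49 + 3q → q* = 14, p* = 91.
At q = 9.6: demand price = 119 − 2·9.6 = 99.8; supply price = 49 + 3·9.6 = 77.8.
Δq = 14 − 9.6 = 4.4; wedge = 99.8 − 77.8 = 22.
The triangle = ½ × 4.4 × 22 = €48.40 million.

€48.40 million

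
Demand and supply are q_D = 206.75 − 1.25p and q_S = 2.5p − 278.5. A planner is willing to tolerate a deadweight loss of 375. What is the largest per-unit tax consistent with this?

30

In inverse form: demand p = 165.4 − 0.8q, supply p = 111.4 + 0.4q.
Competitive equilibrium: 165.4 − 0.8q = 111.4 + 0.4q → q* = 45, p* = 129.4.
A tax t gives Δq = t/1.2 and wedge t, so DWL = t²/2.4.
t²/2.4 = 375 → t² = 900 → t = 30.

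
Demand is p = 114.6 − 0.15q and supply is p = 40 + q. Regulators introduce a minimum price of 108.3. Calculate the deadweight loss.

300.73

Competitive equilibrium: 114.6 − 0.15q = 40 + q → q* = 64.86957, p* = 104.86957.
At the floor p = 108.3, quantity demanded = (114.6 − 108.3)/0.15 = 42.
Sellers' marginal cost at q' = 42: 40 + 1·42 = 82.
Δq = 64.86957 − 42 = 22.86957; wedge = 108.3 − 82 = 26.3.
DWL = ½ × 22.86957 × 26.3 = 300.73.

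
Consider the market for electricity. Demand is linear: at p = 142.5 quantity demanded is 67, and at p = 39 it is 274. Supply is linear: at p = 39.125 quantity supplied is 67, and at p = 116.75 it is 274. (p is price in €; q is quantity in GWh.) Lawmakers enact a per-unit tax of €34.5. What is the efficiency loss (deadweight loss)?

€680.14

Demand slope = (39 − 142.5)/(274 − 67) = −0.5, so p = 176 − 0.5q.
Supply slope = (116.75 − 39.125)/(274 − 67) = 0.375, so p = 14 + 0.375q.
Competitive equilibrium: 176 − 0.5q = 14 + 0.375q → q* = 185.1429, p* = 83.4286.
With the tax, the buyer price exceeds the seller price by 34.5: (176 − 0.5q) − (14 + 0.375q) = 34.5 → q' = 145.7143.
Δq = 185.1429 − 145.7143 = 39.4286; the wedge equals the tax, 34.5.
Deadweight loss = ½ × 39.4286 × 34.5 = €680.14.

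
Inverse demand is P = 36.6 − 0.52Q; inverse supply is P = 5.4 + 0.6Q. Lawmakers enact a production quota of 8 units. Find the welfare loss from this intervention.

220.81

Competitive equilibrium: 36.6 − 0.52Q = 5.4 + 0.6Q → Q* = 27.8571, P* = 22.1143.
At Q = 8: demand price = 36.6 − 0.52·8 = 32.44; supply price = 5.4 + 0.6·8 = 10.2.
ΔQ = 27.8571 − 8 = 19.8571; wedge = 32.44 − 10.2 = 22.24.
The triangle = ½ × 19.8571 × 22.24 = 220.81.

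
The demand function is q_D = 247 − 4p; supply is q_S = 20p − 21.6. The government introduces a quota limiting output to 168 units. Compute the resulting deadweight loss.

175.79

In inverse form: demand p = 61.75 − 0.25q, supply p = 1.08 + 0.05q.
Competitive equilibrium: 61.75 − 0.25q = 1.08 + 0.05q → q* = 202.2333, p* = 11.1917.
At q = 168: demand price = 61.75 − 0.25·168 = 19.75; supply price = 1.08 + 0.05·168 = 9.48.
Δq = 202.2333 − 168 = 34.2333; wedge = 19.75 − 9.48 = 10.27.
Deadweight loss = ½ × 34.2333 × 10.27 = 175.79.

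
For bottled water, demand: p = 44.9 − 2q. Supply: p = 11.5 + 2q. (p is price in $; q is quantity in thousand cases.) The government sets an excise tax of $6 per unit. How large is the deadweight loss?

$4.50 thousand

Competitive equilibrium: 44.9 − 2q = 11.5 + 2q → q* = 8.35, p* = 28.2.
With the tax, the buyer price exceeds the seller price by 6: (44.9 − 2q) − (11.5 + 2q) = 6 → q' = 6.85.
Δq = 8.35 − 6.85 = 1.5; the wedge equals the tax, 6.
Welfare loss = ½ × 1.5 × 6 = $4.50 thousand.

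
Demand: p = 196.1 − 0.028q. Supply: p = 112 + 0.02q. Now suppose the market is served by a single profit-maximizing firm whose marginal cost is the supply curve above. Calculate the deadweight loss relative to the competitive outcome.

10000.22

Competitive equilibrium: 196.1 − 0.028q = 112 + 0.02q → q* = 1752.0833, p* = 147.0417.
Marginal revenue: MR = 196.1 − 0.056q. Set MR = MC: 196.1 − 0.056q = 112 + 0.02q → q_m = 1106.5789.
Price p_m = 196.1 − 0.028·1106.5789 = 165.1158; MC(q_m) = 112 + 0.02·1106.5789 = 134.1316.
Competitive q* = 1752.0833, so Δq = 645.5044; wedge = 165.1158 − 134.1316 = 30.9842.
The triangle = ½ × 645.5044 × 30.9842 = 10000.22.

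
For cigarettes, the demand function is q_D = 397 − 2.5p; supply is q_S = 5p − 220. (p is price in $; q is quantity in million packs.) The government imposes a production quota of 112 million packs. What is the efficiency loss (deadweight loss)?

$1888.13 million

In inverse form: demand p = 158.8 − 0.4q, supply p = 44 + 0.2q.
Competitive equilibrium: 158.8 − 0.4q = 44 + 0.2q → q* = 191.3333, p* = 82.2667.
At q = 112: demand price = 158.8 − 0.4·112 = 114; supply price = 44 + 0.2·112 = 66.4.
Δq = 191.3333 − 112 = 79.3333; wedge = 114 − 66.4 = 47.6.
Deadweight loss = ½ × 79.3333 × 47.6 = $1888.13 million.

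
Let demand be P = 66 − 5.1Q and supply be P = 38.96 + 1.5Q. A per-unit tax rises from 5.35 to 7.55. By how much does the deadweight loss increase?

2.15

Competitive equilibrium: 66 − 5.1Q = 38.96 + 1.5Q → Q* = 4.097, P* = 45.1055.
For a per-unit tax t: ΔQ = t/6.6, so DWL = ½·t·(t/6.6) = t²/13.2.
At t = 5.35: DWL = 2.168. At t = 7.55: DWL = 4.318.
Increase = 4.318 − 2.168 = 2.15.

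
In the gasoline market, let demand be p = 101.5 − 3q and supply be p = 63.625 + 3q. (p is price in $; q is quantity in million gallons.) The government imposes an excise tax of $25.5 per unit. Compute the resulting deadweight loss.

$54.19 million

Competitive equilibrium: 101.5 − 3q = 63.625 + 3q → q* = 6.3125, p* = 82.5625.
With the tax, the buyer price exceeds the seller price by 25.5: (101.5 − 3q) − (63.625 + 3q) = 25.5 → q' = 2.0625.
Δq = 6.3125 − 2.0625 = 4.25; the wedge equals the tax, 25.5.
Welfare loss = ½ × 4.25 × 25.5 = $54.19 million.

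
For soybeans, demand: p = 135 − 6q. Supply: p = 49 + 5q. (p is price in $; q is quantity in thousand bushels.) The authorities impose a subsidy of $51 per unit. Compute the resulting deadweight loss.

$118.23 thousand

Competitive equilibrium: 135 − 6q = 49 + 5q → q* = 7.8182, p* = 88.0909.
The subsidy lowers effective supply by 51: p = 5q − 2.
New quantity: 135 − 6q = 5q − 2 → q' = 12.4545.
Overproduction Δq = 12.4545 − 7.8182 = 4.6363; wedge = subsidy = 51.
The triangle = ½ × 4.6363 × 51 = $118.23 thousand.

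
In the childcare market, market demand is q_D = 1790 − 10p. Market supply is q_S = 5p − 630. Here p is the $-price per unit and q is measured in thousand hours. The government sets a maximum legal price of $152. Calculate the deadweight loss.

In inverse form: demand p = 179 − 0.1q, supply p = 126 + 0.2q.
Competitive equilibrium: 179 − 0.1q = 126 + 0.2q → q* = 176.6667, p* = 161.3333.
At the ceiling p = 152, quantity supplied = (152 − 126)/0.2 = 130.
Willingness to pay at q' = 130: 179 − 0.1·130 = 166.
Δq = 176.6667 − 130 = 46.6667; wedge = 166 − 152 = 14.
The triangle = ½ × 46.6667 × 14 = $326.67 thousand.

$326.67 thousand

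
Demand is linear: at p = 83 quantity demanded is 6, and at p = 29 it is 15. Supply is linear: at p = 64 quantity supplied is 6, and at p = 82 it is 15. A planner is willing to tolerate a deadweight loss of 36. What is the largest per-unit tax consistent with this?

24

Demand slope = (29 − 83)/(15 − 6) = −6, so p = 119 − 6q.
Supply slope = (82 − 64)/(15 − 6) = 2, so p = 52 + 2q.
Competitive equilibrium: 119 − 6q = 52 + 2q → q* = 8.375, p* = 68.75.
A tax t gives Δq = t/8 and wedge t, so DWL = t²/16.
t²/16 = 36 → t² = 576 → t = 24.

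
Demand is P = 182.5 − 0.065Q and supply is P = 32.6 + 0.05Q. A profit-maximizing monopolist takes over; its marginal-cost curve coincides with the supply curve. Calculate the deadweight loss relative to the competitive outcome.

12739.64

Competitive equilibrium: 182.5 − 0.065Q = 32.6 + 0.05Q → Q* = 1303.47826, P* = 97.77391.
Marginal revenue: MR = 182.5 − 0.13Q. Set MR = MC: 182.5 − 0.13Q = 32.6 + 0.05Q → Q_m = 832.77778.
Price P_m = 182.5 − 0.065·832.77778 = 128.36944; MC(Q_m) = 32.6 + 0.05·832.77778 = 74.23889.
Competitive Q* = 1303.47826, so ΔQ = 470.70048; wedge = 128.36944 − 74.23889 = 54.13055.
DWL = ½ × 470.70048 × 54.13055 = 12739.64.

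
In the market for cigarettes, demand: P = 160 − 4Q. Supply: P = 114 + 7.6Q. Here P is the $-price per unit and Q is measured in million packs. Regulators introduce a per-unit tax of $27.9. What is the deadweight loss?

$33.55 million

Competitive equilibrium: 160 − 4Q = 114 + 7.6Q → Q* = 3.9655, P* = 144.1379.
With the tax, the buyer price exceeds the seller price by 27.9: (160 − 4Q) − (114 + 7.6Q) = 27.9 → Q' = 1.5603.
ΔQ = 3.9655 − 1.5603 = 2.4052; the wedge equals the tax, 27.9.
DWL = ½ × 2.4052 × 27.9 = $33.55 million.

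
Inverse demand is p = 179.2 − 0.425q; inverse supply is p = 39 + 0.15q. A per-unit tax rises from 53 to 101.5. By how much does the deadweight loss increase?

6515.87

Competitive equilibrium: 179.2 − 0.425q = 39 + 0.15q → q* = 243.8261, p* = 75.5739.
For a per-unit tax t: Δq = t/0.575, so DWL = ½·t·(t/0.575) = t²/1.15.
At t = 53: DWL = 2442.609. At t = 101.5: DWL = 8958.478.
Increase = 8958.478 − 2442.609 = 6515.87.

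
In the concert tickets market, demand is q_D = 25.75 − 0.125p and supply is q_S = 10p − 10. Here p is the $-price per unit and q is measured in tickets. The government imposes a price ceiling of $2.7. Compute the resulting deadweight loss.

$279.59

In inverse form: demand p = 206 − 8q, supply p = 1 + 0.1q.
Competitive equilibrium: 206 − 8q = 1 + 0.1q → q* = 25.30864, p* = 3.53086.
At the ceiling p = 2.7, quantity supplied = (2.7 − 1)/0.1 = 17.
Willingness to pay at q' = 17: 206 − 8·17 = 70.
Δq = 25.30864 − 17 = 8.30864; wedge = 70 − 2.7 = 67.3.
Welfare loss = ½ × 8.30864 × 67.3 = $279.59.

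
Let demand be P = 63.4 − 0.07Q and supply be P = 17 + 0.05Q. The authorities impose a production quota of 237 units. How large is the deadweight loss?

1344.01

Competitive equilibrium: 63.4 − 0.07Q = 17 + 0.05Q → Q* = 386.6667, P* = 36.3333.
At Q = 237: demand price = 63.4 − 0.07·237 = 46.81; supply price = 17 + 0.05·237 = 28.85.
ΔQ = 386.6667 − 237 = 149.6667; wedge = 46.81 − 28.85 = 17.96.
DWL = ½ × 149.6667 × 17.96 = 1344.01.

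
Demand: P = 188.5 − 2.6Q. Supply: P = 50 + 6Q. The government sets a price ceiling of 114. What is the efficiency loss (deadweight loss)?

127.16

Competitive equilibrium: 188.5 − 2.6Q = 50 + 6Q → Q* = 16.1047, P* = 146.6279.
At the ceiling P = 114, quantity supplied = (114 − 50)/6 = 10.6667.
Willingness to pay at Q' = 10.6667: 188.5 − 2.6·10.6667 = 160.7666.
ΔQ = 16.1047 − 10.6667 = 5.438; wedge = 160.7666 − 114 = 46.7666.
Deadweight loss = ½ × 5.438 × 46.7666 = 127.16.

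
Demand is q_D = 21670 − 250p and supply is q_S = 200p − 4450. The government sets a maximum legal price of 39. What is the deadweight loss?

In inverse form: demand p = 86.68 − 0.004q, supply p = 22.25 + 0.005q.
Competitive equilibrium: 86.68 − 0.004q = 22.25 + 0.005q → q* = 7158.8889, p* = 58.0444.
At the ceiling p = 39, quantity supplied = (39 − 22.25)/0.005 = 3350.
Willingness to pay at q' = 3350: 86.68 − 0.004·3350 = 73.28.
Δq = 7158.8889 − 3350 = 3808.8889; wedge = 73.28 − 39 = 34.28.
Welfare loss = ½ × 3808.8889 × 34.28 = 65284.36.

65284.36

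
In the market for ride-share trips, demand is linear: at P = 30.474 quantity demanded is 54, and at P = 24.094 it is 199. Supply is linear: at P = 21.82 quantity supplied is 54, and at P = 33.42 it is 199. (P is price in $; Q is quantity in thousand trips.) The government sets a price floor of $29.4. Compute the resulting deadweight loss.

$127.69 thousand

Demand slope = (24.094 − 30.474)/(199 − 54) = −0.044, so P = 32.85 − 0.044Q.
Supply slope = (33.42 − 21.82)/(199 − 54) = 0.08, so P = 17.5 + 0.08Q.
Competitive equilibrium: 32.85 − 0.044Q = 17.5 + 0.08Q → Q* = 123.7903, P* = 27.4032.
At the floor P = 29.4, quantity demanded = (32.85 − 29.4)/0.044 = 78.4091.
Sellers' marginal cost at Q' = 78.4091: 17.5 + 0.08·78.4091 = 23.7727.
ΔQ = 123.7903 − 78.4091 = 45.3812; wedge = 29.4 − 23.7727 = 5.6273.
DWL = ½ × 45.3812 × 5.6273 = $127.69 thousand.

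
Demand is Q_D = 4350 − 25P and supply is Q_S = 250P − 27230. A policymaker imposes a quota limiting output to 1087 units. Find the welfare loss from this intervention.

3382.18

In inverse form: demand P = 174 − 0.04Q, supply P = 108.92 + 0.004Q.
Competitive equilibrium: 174 − 0.04Q = 108.92 + 0.004Q → Q* = 1479.0909, P* = 114.8364.
At Q = 1087: demand price = 174 − 0.04·1087 = 130.52; supply price = 108.92 + 0.004·1087 = 113.268.
ΔQ = 1479.0909 − 1087 = 392.0909; wedge = 130.52 − 113.268 = 17.252.
Welfare loss = ½ × 392.0909 × 17.252 = 3382.18.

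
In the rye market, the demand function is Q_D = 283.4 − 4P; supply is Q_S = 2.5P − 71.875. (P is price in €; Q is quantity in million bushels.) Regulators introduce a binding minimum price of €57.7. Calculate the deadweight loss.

In inverse form: demand P = 70.85 − 0.25Q, supply P = 28.75 + 0.4Q.
Competitive equilibrium: 70.85 − 0.25Q = 28.75 + 0.4Q → Q* = 64.7692, P* = 54.6577.
At the floor P = 57.7, quantity demanded = (70.85 − 57.7)/0.25 = 52.6.
Sellers' marginal cost at Q' = 52.6: 28.75 + 0.4·52.6 = 49.79.
ΔQ = 64.7692 − 52.6 = 12.1692; wedge = 57.7 − 49.79 = 7.91.
Deadweight loss = ½ × 12.1692 × 7.91 = €48.13 million.

€48.13 million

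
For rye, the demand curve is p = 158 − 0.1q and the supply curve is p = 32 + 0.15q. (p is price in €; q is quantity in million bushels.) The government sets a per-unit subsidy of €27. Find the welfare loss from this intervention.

Competitive equilibrium: 158 − 0.1q = 32 + 0.15q → q* = 504, p* = 107.6.
The subsidy lowers effective supply by 27: p = 5 + 0.15q.
New quantity: 158 − 0.1q = 5 + 0.15q → q' = 612.
Overproduction Δq = 612 − 504 = 108; wedge = subsidy = 27.
DWL = ½ × 108 × 27 = €1458 million.

€1458 million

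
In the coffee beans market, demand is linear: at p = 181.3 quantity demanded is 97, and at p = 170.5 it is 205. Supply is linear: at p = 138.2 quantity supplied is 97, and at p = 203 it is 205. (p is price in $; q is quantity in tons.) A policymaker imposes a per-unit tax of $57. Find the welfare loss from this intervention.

$2320.71

Demand slope = (170.5 − 181.3)/(205 − 97) = −0.1, so p = 191 − 0.1q.
Supply slope = (203 − 138.2)/(205 − 97) = 0.6, so p = 80 + 0.6q.
Competitive equilibrium: 191 − 0.1q = 80 + 0.6q → q* = 158.5714, p* = 175.1429.
With the tax, the buyer price exceeds the seller price by 57: (191 − 0.1q) − (80 + 0.6q) = 57 → q' = 77.1429.
Δq = 158.5714 − 77.1429 = 81.4285; the wedge equals the tax, 57.
Welfare loss = ½ × 81.4285 × 57 = $2320.71.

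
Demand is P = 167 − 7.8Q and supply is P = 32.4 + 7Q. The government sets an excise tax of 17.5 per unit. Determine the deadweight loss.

10.35

Competitive equilibrium: 167 − 7.8Q = 32.4 + 7Q → Q* = 9.0946, P* = 96.0622.
With the tax, the buyer price exceeds the seller price by 17.5: (167 − 7.8Q) − (32.4 + 7Q) = 17.5 → Q' = 7.9122.
ΔQ = 9.0946 − 7.9122 = 1.1824; the wedge equals the tax, 17.5.
Welfare loss = ½ × 1.1824 × 17.5 = 10.35.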